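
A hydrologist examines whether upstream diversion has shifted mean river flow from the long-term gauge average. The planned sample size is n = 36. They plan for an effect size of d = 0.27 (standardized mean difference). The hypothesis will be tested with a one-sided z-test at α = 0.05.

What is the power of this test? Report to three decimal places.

Power ≈ 0.490

Noncentrality parameter: δ = d·√n = 0.27 × √36 = 1.6200
One-sided α = 0.05 → critical value z_{0.05} = 1.645.
Power = P(Z > 1.645 − δ) = Φ(-0.025) = 0.4901.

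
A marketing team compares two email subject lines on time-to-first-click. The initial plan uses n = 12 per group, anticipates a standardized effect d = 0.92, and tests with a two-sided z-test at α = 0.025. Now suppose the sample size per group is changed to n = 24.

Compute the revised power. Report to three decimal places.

Power ≈ 0.828

With n = 24 per group: δ = d·√(n/2) = 0.92 × √(24/2) = 3.1870. Critical value z_{0.0125} = 2.241.
Revised power = Φ(δ − 2.241) + Φ(−δ − 2.241) = Φ(0.946) + Φ(-5.428) = 0.8278 + 0.0000 = 0.8278.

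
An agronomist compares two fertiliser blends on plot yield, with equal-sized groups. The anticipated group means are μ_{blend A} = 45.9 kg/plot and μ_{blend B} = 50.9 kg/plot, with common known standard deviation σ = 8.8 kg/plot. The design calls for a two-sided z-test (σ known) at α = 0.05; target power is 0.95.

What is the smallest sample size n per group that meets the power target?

Standardized effect: d = |μ_{blend A} − μ_{blend B}| / σ = |45.9 − 50.9| / 8.8 = 0.5682
Set Φ(δ − 1.960) = 0.95; then δ − 1.960 = Φ⁻¹(0.95) = 1.645, giving δ = 3.605.
(The Φ(−δ − z_{α/2}) term is vanishingly small for δ > 0 and is dropped in the standard sample-size formula.)
δ = d·√(n/2) ⇒ n = 2(δ/d)² = 2 × (3.605 / 0.5682)² = 80.50.
Rounding up, n = 81 per group.

n = 81 per group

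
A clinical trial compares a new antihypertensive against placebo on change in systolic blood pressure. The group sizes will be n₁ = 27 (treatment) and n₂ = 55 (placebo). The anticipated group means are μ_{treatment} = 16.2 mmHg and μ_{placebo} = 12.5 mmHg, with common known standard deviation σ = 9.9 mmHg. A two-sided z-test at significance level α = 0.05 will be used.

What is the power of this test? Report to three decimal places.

Power ≈ 0.356

Standardized effect: d = |μ_{treatment} − μ_{placebo}| / σ = |16.2 − 12.5| / 9.9 = 0.3737
Noncentrality parameter: δ = d / √(1/n₁ + 1/n₂) = 0.3737 / √(1/27 + 1/55) = 1.5905
Two-sided α = 0.05 → critical value z_{0.025} = 1.960.
Power = Φ(δ − 1.960) + Φ(−δ − 1.960) = Φ(-0.370) + Φ(-3.550) = 0.3559 + 0.0002 = 0.3561.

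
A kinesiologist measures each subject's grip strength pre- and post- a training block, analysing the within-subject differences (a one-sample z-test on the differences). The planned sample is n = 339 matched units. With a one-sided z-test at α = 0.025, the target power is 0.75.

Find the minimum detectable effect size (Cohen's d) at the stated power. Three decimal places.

d ≈ 0.143

Need Φ(δ − 1.960) = 0.75, so δ = 1.960 + 0.674 = 2.634.
δ = d·√n ⇒ d = δ/√n = 2.634/√339 = 0.1431.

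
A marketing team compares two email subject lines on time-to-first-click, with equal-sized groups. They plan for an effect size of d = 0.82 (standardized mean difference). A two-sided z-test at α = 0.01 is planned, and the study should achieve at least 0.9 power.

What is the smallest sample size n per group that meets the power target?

n = 45 per group

For power 0.9 need Φ(δ − z_{0.005}) = 0.9, so δ = z_{0.005} + z_{0.10} = 2.576 + 1.282 = 3.857.
(The Φ(−δ − z_{α/2}) term is vanishingly small for δ > 0 and is dropped in the standard sample-size formula.)
δ = d·√(n/2) ⇒ n = 2(δ/d)² = 2 × (3.857 / 0.82)² = 44.26.
Rounding up, n = 45 per group.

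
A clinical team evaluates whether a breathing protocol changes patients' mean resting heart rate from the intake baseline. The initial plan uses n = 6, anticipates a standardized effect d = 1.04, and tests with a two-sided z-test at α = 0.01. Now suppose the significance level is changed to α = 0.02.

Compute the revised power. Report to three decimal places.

δ = d·√n = 1.04 × √6 = 2.5475 (unchanged). New critical value: z_{0.01} = 2.326.
Revised power = Φ(δ − 2.326) + Φ(−δ − 2.326) = Φ(0.221) + Φ(-4.874) = 0.5875 + 0.0000 = 0.5875.

Power ≈ 0.588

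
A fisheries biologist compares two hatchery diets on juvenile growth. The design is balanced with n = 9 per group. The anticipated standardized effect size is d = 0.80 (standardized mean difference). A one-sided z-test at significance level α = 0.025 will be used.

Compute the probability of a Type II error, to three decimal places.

β ≈ 0.604

Noncentrality parameter: δ = d·√(n/2) = 0.80 × √(9/2) = 1.6971
One-sided α = 0.025 → critical value z_{0.025} = 1.960.
Power = P(Z > 1.960 − δ) = Φ(-0.263) = 0.3963.
Type II error: β = 1 − power = 1 − 0.3963 = 0.6037.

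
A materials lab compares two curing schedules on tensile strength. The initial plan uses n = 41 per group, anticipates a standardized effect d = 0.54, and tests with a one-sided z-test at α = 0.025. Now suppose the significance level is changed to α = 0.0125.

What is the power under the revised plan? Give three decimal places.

Power ≈ 0.581

δ = d·√(n/2) = 0.54 × √(41/2) = 2.4450 (unchanged). New critical value: z_{0.0125} = 2.241.
Revised power = P(Z > 2.241 − δ) = Φ(0.204) = 0.5806.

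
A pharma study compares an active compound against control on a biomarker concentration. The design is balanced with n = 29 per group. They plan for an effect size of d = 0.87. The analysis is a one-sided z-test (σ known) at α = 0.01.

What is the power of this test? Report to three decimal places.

Power ≈ 0.838

Noncentrality parameter: δ = d·√(n/2) = 0.87 × √(29/2) = 3.3129
Critical value for a one-sided test at α = 0.01: z_α = 2.326.
Power = P(Z > 2.326 − δ) = Φ(0.987) = 0.8381.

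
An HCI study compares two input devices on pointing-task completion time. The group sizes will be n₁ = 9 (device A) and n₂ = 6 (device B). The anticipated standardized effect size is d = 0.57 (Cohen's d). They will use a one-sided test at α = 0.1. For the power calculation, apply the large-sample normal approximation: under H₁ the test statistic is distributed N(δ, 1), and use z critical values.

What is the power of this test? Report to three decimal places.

Power ≈ 0.421

Noncentrality parameter: δ = d / √(1/n₁ + 1/n₂) = 0.57 / √(1/9 + 1/6) = 1.0815
One-sided α = 0.1 → critical value z_{0.1} = 1.282.
Power = P(Z > 1.282 − δ) = Φ(-0.200) = 0.4207.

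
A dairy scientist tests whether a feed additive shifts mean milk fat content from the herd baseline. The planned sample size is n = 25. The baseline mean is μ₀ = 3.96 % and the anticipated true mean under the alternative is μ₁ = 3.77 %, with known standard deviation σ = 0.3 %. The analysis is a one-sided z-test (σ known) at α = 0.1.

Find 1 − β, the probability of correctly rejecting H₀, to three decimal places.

Power ≈ 0.970

Standardized effect: d = |μ₁ − μ₀| / σ = |3.77 − 3.96| / 0.3 = 0.6333
Noncentrality parameter: δ = d·√n = 0.6333 × √25 = 3.1667
One-sided α = 0.1 → critical value z_{0.1} = 1.282.
Power = P(Z > 1.282 − δ) = Φ(1.885) = 0.9703.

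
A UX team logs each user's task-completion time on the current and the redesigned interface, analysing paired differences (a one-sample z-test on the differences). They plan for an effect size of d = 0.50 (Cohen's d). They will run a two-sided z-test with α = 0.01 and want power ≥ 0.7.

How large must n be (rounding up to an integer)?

For power 0.7 need Φ(δ − z_{0.005}) = 0.7, so δ = z_{0.005} + z_{0.30} = 2.576 + 0.524 = 3.100.
(The Φ(−δ − z_{α/2}) term is vanishingly small for δ > 0 and is dropped in the standard sample-size formula.)
δ = d·√n ⇒ n = (δ/d)² = (3.100 / 0.50)² = 38.45.
Round up to the next whole unit.

n = 39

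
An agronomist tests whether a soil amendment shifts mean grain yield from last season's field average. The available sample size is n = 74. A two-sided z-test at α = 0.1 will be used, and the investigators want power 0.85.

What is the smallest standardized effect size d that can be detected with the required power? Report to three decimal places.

d ≈ 0.312

Need Φ(δ − 1.645) = 0.85, so δ = 1.645 + 1.036 = 2.681.
(The second rejection-region term Φ(−δ − z_{α/2}) is negligible and dropped.)
δ = d·√n ⇒ d = δ/√n = 2.681/√74 = 0.3117.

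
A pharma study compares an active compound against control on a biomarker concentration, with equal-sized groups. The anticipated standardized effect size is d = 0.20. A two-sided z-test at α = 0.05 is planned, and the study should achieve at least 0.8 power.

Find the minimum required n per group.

n = 393 per group

For power 0.8 need Φ(δ − z_{0.025}) = 0.8, so δ = z_{0.025} + z_{0.20} = 1.960 + 0.842 = 2.802.
(Ignoring the negligible lower-tail rejection probability gives the usual closed-form inversion.)
δ = d·√(n/2) ⇒ n = 2(δ/d)² = 2 × (2.802 / 0.20)² = 392.44.
Round up to the next whole unit.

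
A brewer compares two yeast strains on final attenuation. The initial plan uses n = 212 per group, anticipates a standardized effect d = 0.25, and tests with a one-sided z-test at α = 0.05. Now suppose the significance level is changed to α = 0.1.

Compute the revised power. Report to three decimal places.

δ = d·√(n/2) = 0.25 × √(212/2) = 2.5739 (unchanged). New critical value: z_{0.1} = 1.282.
Revised power = P(Z > 1.282 − δ) = Φ(1.292) = 0.9019.

Power ≈ 0.902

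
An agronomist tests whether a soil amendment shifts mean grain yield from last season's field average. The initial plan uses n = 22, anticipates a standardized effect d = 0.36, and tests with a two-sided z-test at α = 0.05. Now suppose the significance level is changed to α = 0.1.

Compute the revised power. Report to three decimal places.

Power ≈ 0.518

δ = d·√n = 0.36 × √22 = 1.6885 (unchanged). New critical value: z_{0.05} = 1.645.
Revised power = Φ(δ − 1.645) + Φ(−δ − 1.645) = Φ(0.044) + Φ(-3.333) = 0.5174 + 0.0004 = 0.5179.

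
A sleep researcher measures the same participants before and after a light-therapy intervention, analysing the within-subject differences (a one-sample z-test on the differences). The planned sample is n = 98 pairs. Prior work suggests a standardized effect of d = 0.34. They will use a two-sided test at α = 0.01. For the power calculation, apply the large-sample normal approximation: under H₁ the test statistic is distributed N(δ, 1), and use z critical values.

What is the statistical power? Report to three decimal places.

Noncentrality parameter: δ = d·√n = 0.34 × √98 = 3.3658
Critical value for a two-sided test at α = 0.01: z_{α/2} = 2.576.
Power = Φ(δ − 2.576) + Φ(−δ − 2.576) = Φ(0.790) + Φ(-5.942) = 0.7852 + 0.0000 = 0.7852.

Power ≈ 0.785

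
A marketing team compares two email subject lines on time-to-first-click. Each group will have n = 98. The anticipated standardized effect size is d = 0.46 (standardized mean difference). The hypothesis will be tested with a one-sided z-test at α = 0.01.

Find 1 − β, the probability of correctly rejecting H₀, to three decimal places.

Noncentrality parameter: δ = d·√(n/2) = 0.46 × √(98/2) = 3.2200
One-sided α = 0.01 → critical value z_{0.01} = 2.326.
Power = P(Z > 2.326 − δ) = Φ(0.894) = 0.8142.

Power ≈ 0.814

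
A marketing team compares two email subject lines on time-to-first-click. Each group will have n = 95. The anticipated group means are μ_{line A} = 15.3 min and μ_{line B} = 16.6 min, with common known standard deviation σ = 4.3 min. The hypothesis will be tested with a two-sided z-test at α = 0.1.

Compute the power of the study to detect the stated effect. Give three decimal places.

Power ≈ 0.670

Standardized effect: d = |μ_{line A} − μ_{line B}| / σ = |15.3 − 16.6| / 4.3 = 0.3023
Noncentrality parameter: δ = d·√(n/2) = 0.3023 × √(95/2) = 2.0836
Critical value for a two-sided test at α = 0.1: z_{α/2} = 1.645.
Power = Φ(δ − 1.645) + Φ(−δ − 1.645) = Φ(0.439) + Φ(-3.728) = 0.6696 + 0.0001 = 0.6697.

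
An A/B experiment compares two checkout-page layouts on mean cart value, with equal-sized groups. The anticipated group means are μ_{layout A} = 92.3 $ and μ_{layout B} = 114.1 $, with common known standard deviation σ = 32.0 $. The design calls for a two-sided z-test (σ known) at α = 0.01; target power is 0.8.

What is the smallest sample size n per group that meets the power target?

n = 51 per group

Standardized effect: d = |μ_{layout A} − μ_{layout B}| / σ = |92.3 − 114.1| / 32.0 = 0.6813
For power 0.8 need Φ(δ − z_{0.005}) = 0.8, so δ = z_{0.005} + z_{0.20} = 2.576 + 0.842 = 3.417.
(For δ > 0 the lower-tail rejection region contributes negligibly to power, so the one-term inversion is standard.)
δ = d·√(n/2) ⇒ n = 2(δ/d)² = 2 × (3.417 / 0.6813)² = 50.33.
Round up to the next whole unit.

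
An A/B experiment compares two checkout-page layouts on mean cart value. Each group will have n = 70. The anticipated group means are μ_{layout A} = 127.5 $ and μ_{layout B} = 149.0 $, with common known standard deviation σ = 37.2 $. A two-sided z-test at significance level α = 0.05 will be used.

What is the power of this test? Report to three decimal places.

Standardized effect: d = |μ_{layout A} − μ_{layout B}| / σ = |127.5 − 149.0| / 37.2 = 0.5780
Noncentrality parameter: δ = d·√(n/2) = 0.5780 × √(70/2) = 3.4192
Two-sided α = 0.05 → critical value z_{0.025} = 1.960.
Power = Φ(δ − 1.960) + Φ(−δ − 1.960) = Φ(1.459) + Φ(-5.379) = 0.9278 + 0.0000 = 0.9278.

Power ≈ 0.928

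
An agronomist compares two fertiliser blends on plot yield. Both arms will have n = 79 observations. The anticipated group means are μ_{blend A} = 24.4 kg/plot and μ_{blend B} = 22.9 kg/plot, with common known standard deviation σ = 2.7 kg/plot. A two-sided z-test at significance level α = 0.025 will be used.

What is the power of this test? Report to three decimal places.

Power ≈ 0.894

Standardized effect: d = |μ_{blend A} − μ_{blend B}| / σ = |24.4 − 22.9| / 2.7 = 0.5556
Noncentrality parameter: δ = d·√(n/2) = 0.5556 × √(79/2) = 3.4916
Two-sided α = 0.025 → critical value z_{0.0125} = 2.241.
Power = Φ(δ − 2.241) + Φ(−δ − 2.241) = Φ(1.250) + Φ(-5.733) = 0.8944 + 0.0000 = 0.8944.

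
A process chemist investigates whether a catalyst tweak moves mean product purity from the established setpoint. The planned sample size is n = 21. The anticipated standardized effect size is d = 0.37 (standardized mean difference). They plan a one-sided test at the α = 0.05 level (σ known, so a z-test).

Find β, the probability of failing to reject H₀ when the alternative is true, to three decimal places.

β ≈ 0.480

Noncentrality parameter: λ = d·√n = 0.37 × √21 = 1.6956
Critical value for a one-sided test at α = 0.05: z_α = 1.645.
Power = P(Z > 1.645 − λ) = Φ(0.051) = 0.5202.
Type II error: β = 1 − power = 1 − 0.5202 = 0.4798.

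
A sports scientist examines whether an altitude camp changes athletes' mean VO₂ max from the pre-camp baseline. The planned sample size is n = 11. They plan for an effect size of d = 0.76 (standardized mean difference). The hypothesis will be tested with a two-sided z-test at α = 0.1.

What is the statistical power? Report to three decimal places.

Power ≈ 0.809

Noncentrality parameter: δ = d·√n = 0.76 × √11 = 2.5206
Two-sided α = 0.1 → critical value z_{0.05} = 1.645.
Power = Φ(δ − 1.645) + Φ(−δ − 1.645) = Φ(0.876) + Φ(-4.165) = 0.8094 + 0.0000 = 0.8094.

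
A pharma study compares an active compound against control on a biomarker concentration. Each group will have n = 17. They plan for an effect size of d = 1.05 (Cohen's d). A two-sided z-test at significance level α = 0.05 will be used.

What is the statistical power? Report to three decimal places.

Noncentrality parameter: δ = d·√(n/2) = 1.05 × √(17/2) = 3.0612
Two-sided α = 0.05 → critical value z_{0.025} = 1.960.
Power = Φ(δ − 1.960) + Φ(−δ − 1.960) = Φ(1.101) + Φ(-5.021) = 0.8646 + 0.0000 = 0.8646.

Power ≈ 0.865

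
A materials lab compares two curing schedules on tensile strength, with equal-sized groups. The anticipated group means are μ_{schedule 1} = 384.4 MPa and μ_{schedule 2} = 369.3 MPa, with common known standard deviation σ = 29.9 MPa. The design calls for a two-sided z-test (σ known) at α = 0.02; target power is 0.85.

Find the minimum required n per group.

Standardized effect: d = |μ_{schedule 1} − μ_{schedule 2}| / σ = |384.4 − 369.3| / 29.9 = 0.5050
For power 0.85 need Φ(δ − z_{0.01}) = 0.85, so δ = z_{0.01} + z_{0.15} = 2.326 + 1.036 = 3.363.
(For δ > 0 the lower-tail rejection region contributes negligibly to power, so the one-term inversion is standard.)
δ = d·√(n/2) ⇒ n = 2(δ/d)² = 2 × (3.363 / 0.5050)² = 88.68.
Rounding up, n = 89 per group.

n = 89 per group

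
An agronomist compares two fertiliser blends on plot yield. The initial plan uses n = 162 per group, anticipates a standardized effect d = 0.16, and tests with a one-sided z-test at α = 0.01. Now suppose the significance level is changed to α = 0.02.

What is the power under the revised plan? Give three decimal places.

δ = d·√(n/2) = 0.16 × √(162/2) = 1.4400 (unchanged). New critical value: z_{0.02} = 2.054.
Revised power = P(Z > 2.054 − δ) = Φ(-0.614) = 0.2697.

Power ≈ 0.270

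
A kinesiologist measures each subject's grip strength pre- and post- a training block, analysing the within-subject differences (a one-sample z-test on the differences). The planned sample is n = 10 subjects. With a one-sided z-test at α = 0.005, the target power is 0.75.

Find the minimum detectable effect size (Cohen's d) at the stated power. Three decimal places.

Need Φ(δ − 2.576) = 0.75, so δ = 2.576 + 0.674 = 3.250.
δ = d·√n ⇒ d = δ/√n = 3.250/√10 = 1.0278.

d ≈ 1.028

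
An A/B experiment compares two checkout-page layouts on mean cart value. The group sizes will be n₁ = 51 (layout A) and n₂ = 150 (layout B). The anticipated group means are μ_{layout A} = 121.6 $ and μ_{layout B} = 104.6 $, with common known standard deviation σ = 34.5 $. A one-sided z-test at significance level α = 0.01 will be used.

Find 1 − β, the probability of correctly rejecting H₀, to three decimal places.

Standardized effect: d = |μ_{layout A} − μ_{layout B}| / σ = |121.6 − 104.6| / 34.5 = 0.4928
Noncentrality parameter: δ = d / √(1/n₁ + 1/n₂) = 0.4928 / √(1/51 + 1/150) = 3.0399
One-sided α = 0.01 → critical value z_{0.01} = 2.326.
Power = P(Z > 2.326 − δ) = Φ(0.714) = 0.7623.

Power ≈ 0.762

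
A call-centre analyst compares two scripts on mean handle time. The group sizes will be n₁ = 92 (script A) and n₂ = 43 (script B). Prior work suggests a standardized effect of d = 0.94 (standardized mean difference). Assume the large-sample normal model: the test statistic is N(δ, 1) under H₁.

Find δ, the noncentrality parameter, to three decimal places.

δ = d / √(1/n₁ + 1/n₂) = 0.94 / √(1/92 + 1/43) = 5.0885

δ ≈ 5.088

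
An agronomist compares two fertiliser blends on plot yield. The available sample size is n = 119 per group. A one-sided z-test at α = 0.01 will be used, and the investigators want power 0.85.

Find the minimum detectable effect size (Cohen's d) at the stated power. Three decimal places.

d ≈ 0.436

Need Φ(δ − 2.326) = 0.85, so δ = 2.326 + 1.036 = 3.363.
δ = d·√(n/2) ⇒ d = δ/√(n/2) = 3.363/√(119/2) = 0.4360.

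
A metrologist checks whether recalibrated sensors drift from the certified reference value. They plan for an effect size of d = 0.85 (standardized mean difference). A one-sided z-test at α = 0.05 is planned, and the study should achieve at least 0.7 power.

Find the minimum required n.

n = 7

Set Φ(δ − 1.645) = 0.7; then δ − 1.645 = Φ⁻¹(0.7) = 0.524, giving δ = 2.169.
δ = d·√n ⇒ n = (δ/d)² = (2.169 / 0.85)² = 6.51.
Rounding up, n = 7.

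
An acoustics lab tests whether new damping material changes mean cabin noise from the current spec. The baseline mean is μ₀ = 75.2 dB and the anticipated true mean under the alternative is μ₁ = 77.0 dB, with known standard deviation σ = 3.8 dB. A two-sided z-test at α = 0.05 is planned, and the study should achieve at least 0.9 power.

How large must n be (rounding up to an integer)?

Standardized effect: d = |μ₁ − μ₀| / σ = |77.0 − 75.2| / 3.8 = 0.4737
Set Φ(δ − 1.960) = 0.9; then δ − 1.960 = Φ⁻¹(0.9) = 1.282, giving δ = 3.242.
(Ignoring the negligible lower-tail rejection probability gives the usual closed-form inversion.)
δ = d·√n ⇒ n = (δ/d)² = (3.242 / 0.4737)² = 46.83.
Rounding up, n = 47.

n = 47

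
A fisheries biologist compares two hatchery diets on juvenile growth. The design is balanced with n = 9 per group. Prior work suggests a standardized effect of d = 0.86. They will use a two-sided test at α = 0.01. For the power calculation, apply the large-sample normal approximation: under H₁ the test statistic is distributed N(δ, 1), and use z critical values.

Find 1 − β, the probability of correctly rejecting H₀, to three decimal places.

Noncentrality parameter: δ = d·√(n/2) = 0.86 × √(9/2) = 1.8243
Two-sided α = 0.01 → critical value z_{0.005} = 2.576.
Power = Φ(δ − 2.576) + Φ(−δ − 2.576) = Φ(-0.751) + Φ(-4.400) = 0.2262 + 0.0000 = 0.2262.

Power ≈ 0.226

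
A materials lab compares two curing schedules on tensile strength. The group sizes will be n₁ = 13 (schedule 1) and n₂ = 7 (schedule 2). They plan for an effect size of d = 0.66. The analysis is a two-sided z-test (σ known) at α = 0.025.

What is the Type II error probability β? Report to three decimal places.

β ≈ 0.798

Noncentrality parameter: δ = d / √(1/n₁ + 1/n₂) = 0.66 / √(1/13 + 1/7) = 1.4078
Two-sided α = 0.025 → critical value z_{0.0125} = 2.241.
Power = Φ(δ − 2.241) + Φ(−δ − 2.241) = Φ(-0.834) + Φ(-3.649) = 0.2023 + 0.0001 = 0.2024.
Type II error: β = 1 − power = 1 − 0.2024 = 0.7976.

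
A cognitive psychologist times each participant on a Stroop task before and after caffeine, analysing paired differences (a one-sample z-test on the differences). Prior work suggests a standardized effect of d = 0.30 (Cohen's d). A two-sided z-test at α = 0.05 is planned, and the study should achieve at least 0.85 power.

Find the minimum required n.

n = 100

Set Φ(δ − 1.960) = 0.85; then δ − 1.960 = Φ⁻¹(0.85) = 1.036, giving δ = 2.996.
(For δ > 0 the lower-tail rejection region contributes negligibly to power, so the one-term inversion is standard.)
δ = d·√n ⇒ n = (δ/d)² = (2.996 / 0.30)² = 99.76.
Rounding up, n = 100.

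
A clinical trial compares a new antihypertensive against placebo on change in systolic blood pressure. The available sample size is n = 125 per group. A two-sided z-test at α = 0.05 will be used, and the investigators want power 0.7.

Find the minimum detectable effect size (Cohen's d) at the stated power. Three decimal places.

Need Φ(δ − 1.960) = 0.7, so δ = 1.960 + 0.524 = 2.484.
(The second rejection-region term Φ(−δ − z_{α/2}) is negligible and dropped.)
δ = d·√(n/2) ⇒ d = δ/√(n/2) = 2.484/√(125/2) = 0.3143.

d ≈ 0.314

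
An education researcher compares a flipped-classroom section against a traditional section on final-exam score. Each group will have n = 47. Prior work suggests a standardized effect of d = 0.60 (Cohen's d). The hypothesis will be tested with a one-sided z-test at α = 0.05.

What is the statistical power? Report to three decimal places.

Noncentrality parameter: δ = d·√(n/2) = 0.60 × √(47/2) = 2.9086
One-sided α = 0.05 → critical value z_{0.05} = 1.645.
Power = Φ(δ − 1.645) = Φ(1.264) = 0.8968.

Power ≈ 0.897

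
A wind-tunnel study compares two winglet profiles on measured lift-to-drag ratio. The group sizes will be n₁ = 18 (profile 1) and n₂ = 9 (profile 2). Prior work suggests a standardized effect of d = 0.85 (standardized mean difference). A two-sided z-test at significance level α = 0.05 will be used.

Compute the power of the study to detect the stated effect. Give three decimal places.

Power ≈ 0.549

Noncentrality parameter: δ = d / √(1/n₁ + 1/n₂) = 0.85 / √(1/18 + 1/9) = 2.0821
Two-sided α = 0.05 → critical value z_{0.025} = 1.960.
Power = Φ(δ − 1.960) + Φ(−δ − 1.960) = Φ(0.122) + Φ(-4.042) = 0.5486 + 0.0000 = 0.5486.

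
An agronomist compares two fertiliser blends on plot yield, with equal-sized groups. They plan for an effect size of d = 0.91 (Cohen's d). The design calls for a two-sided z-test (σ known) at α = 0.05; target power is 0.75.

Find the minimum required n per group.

Set Φ(δ − 1.960) = 0.75; then δ − 1.960 = Φ⁻¹(0.75) = 0.674, giving δ = 2.634.
(Ignoring the negligible lower-tail rejection probability gives the usual closed-form inversion.)
δ = d·√(n/2) ⇒ n = 2(δ/d)² = 2 × (2.634 / 0.91)² = 16.76.
Round up to the next whole unit.

n = 17 per group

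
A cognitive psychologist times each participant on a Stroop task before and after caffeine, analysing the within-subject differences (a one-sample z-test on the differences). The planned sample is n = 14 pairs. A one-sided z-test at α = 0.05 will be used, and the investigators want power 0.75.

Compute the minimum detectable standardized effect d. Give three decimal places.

Need Φ(δ − 1.645) = 0.75, so δ = 1.645 + 0.674 = 2.319.
δ = d·√n ⇒ d = δ/√n = 2.319/√14 = 0.6199.

d ≈ 0.620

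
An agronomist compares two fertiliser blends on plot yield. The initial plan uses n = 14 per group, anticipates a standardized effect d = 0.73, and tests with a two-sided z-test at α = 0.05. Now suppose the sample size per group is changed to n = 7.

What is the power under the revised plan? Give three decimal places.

Power ≈ 0.277

With n = 7 per group: δ = d·√(n/2) = 0.73 × √(7/2) = 1.3657. Critical value z_{0.025} = 1.960.
Revised power = Φ(δ − 1.960) + Φ(−δ − 1.960) = Φ(-0.594) + Φ(-3.326) = 0.2762 + 0.0004 = 0.2766.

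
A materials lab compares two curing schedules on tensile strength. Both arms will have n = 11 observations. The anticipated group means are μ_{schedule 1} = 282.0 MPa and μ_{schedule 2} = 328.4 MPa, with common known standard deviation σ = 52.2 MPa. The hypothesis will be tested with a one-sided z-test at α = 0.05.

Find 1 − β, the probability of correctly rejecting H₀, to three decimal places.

Power ≈ 0.670

Standardized effect: d = |μ_{schedule 1} − μ_{schedule 2}| / σ = |282.0 − 328.4| / 52.2 = 0.8889
Noncentrality parameter: δ = d·√(n/2) = 0.8889 × √(11/2) = 2.0846
One-sided α = 0.05 → critical value z_{0.05} = 1.645.
Power = Φ(δ − 1.645) = Φ(0.440) = 0.6700.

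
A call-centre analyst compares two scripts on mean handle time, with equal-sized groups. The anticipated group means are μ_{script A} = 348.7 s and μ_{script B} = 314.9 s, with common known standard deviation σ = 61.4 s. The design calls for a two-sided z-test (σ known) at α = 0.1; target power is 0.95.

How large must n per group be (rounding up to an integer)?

Standardized effect: d = |μ_{script A} − μ_{script B}| / σ = |348.7 − 314.9| / 61.4 = 0.5505
For power 0.95 need Φ(δ − z_{0.05}) = 0.95, so δ = z_{0.05} + z_{0.05} = 1.645 + 1.645 = 3.290.
(Ignoring the negligible lower-tail rejection probability gives the usual closed-form inversion.)
δ = d·√(n/2) ⇒ n = 2(δ/d)² = 2 × (3.290 / 0.5505)² = 71.42.
Rounding up, n = 72 per group.

n = 72 per group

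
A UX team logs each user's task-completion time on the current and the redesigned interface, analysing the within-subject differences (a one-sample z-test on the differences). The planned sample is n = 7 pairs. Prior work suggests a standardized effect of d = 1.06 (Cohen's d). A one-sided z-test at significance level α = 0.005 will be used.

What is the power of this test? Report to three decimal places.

Noncentrality parameter: δ = d·√n = 1.06 × √7 = 2.8045
Critical value for a one-sided test at α = 0.005: z_α = 2.576.
Power = Φ(δ − 2.576) = Φ(0.229) = 0.5904.

Power ≈ 0.590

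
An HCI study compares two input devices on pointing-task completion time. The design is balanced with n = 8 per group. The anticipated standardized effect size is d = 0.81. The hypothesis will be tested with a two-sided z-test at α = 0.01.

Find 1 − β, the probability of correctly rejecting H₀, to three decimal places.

Noncentrality parameter: δ = d·√(n/2) = 0.81 × √(8/2) = 1.6200
Critical value for a two-sided test at α = 0.01: z_{α/2} = 2.576.
Power = Φ(δ − 2.576) + Φ(−δ − 2.576) = Φ(-0.956) + Φ(-4.196) = 0.1696 + 0.0000 = 0.1696.

Power ≈ 0.170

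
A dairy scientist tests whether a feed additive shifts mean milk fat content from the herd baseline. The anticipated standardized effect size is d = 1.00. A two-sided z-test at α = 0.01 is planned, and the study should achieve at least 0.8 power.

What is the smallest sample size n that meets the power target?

n = 12

For power 0.8 need Φ(δ − z_{0.005}) = 0.8, so δ = z_{0.005} + z_{0.20} = 2.576 + 0.842 = 3.417.
(The Φ(−δ − z_{α/2}) term is vanishingly small for δ > 0 and is dropped in the standard sample-size formula.)
δ = d·√n ⇒ n = (δ/d)² = (3.417 / 1.00)² = 11.68.
Round up to the next whole unit.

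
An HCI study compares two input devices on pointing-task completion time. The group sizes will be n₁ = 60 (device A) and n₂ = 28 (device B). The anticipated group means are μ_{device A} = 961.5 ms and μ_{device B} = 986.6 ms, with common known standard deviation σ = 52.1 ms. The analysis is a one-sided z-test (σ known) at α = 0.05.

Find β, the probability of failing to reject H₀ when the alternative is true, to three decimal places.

Standardized effect: d = |μ_{device A} − μ_{device B}| / σ = |961.5 − 986.6| / 52.1 = 0.4818
Noncentrality parameter: δ = d / √(1/n₁ + 1/n₂) = 0.4818 / √(1/60 + 1/28) = 2.1050
One-sided α = 0.05 → critical value z_{0.05} = 1.645.
Power = P(Z > 1.645 − δ) = Φ(0.460) = 0.6773.
Type II error: β = 1 − power = 1 − 0.6773 = 0.3227.

β ≈ 0.323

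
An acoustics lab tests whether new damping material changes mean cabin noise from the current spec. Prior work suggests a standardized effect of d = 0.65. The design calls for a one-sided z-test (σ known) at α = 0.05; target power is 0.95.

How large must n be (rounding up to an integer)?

Set Φ(δ − 1.645) = 0.95; then δ − 1.645 = Φ⁻¹(0.95) = 1.645, giving δ = 3.290.
δ = d·√n ⇒ n = (δ/d)² = (3.290 / 0.65)² = 25.61.
Rounding up, n = 26.

n = 26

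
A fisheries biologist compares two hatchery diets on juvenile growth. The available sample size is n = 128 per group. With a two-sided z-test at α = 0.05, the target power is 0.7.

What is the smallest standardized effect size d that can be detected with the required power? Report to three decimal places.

d ≈ 0.311

Need Φ(δ − 1.960) = 0.7, so δ = 1.960 + 0.524 = 2.484.
(The second rejection-region term Φ(−δ − z_{α/2}) is negligible and dropped.)
δ = d·√(n/2) ⇒ d = δ/√(n/2) = 2.484/√(128/2) = 0.3105.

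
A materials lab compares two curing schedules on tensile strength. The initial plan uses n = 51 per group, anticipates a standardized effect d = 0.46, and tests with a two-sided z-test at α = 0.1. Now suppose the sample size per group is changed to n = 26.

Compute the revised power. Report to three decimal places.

Power ≈ 0.506

With n = 26 per group: δ = d·√(n/2) = 0.46 × √(26/2) = 1.6586. Critical value z_{0.05} = 1.645.
Revised power = Φ(δ − 1.645) + Φ(−δ − 1.645) = Φ(0.014) + Φ(-3.303) = 0.5055 + 0.0005 = 0.5059.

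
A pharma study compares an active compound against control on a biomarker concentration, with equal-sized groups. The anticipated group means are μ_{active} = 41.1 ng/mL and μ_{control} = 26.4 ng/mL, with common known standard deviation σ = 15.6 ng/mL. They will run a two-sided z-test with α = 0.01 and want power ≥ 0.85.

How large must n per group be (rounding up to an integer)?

n = 30 per group

Standardized effect: d = |μ_{active} − μ_{control}| / σ = |41.1 − 26.4| / 15.6 = 0.9423
For power 0.85 need Φ(δ − z_{0.005}) = 0.85, so δ = z_{0.005} + z_{0.15} = 2.576 + 1.036 = 3.612.
(Ignoring the negligible lower-tail rejection probability gives the usual closed-form inversion.)
δ = d·√(n/2) ⇒ n = 2(δ/d)² = 2 × (3.612 / 0.9423)² = 29.39.
Rounding up, n = 30 per group.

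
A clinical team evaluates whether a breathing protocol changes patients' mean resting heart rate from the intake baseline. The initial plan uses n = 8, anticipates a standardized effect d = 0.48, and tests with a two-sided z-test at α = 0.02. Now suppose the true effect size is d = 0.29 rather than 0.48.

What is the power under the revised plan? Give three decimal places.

Power ≈ 0.067

With d = 0.29: δ = d·√n = 0.29 × √8 = 0.8202. Critical value z_{0.01} = 2.326.
Revised power = Φ(δ − 2.326) + Φ(−δ − 2.326) = Φ(-1.506) + Φ(-3.147) = 0.0660 + 0.0008 = 0.0668.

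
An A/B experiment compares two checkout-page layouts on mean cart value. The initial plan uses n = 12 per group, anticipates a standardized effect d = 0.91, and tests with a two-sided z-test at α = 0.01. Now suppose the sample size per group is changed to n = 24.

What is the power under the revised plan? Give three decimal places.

Power ≈ 0.718

With n = 24 per group: δ = d·√(n/2) = 0.91 × √(24/2) = 3.1523. Critical value z_{0.005} = 2.576.
Revised power = Φ(δ − 2.576) + Φ(−δ − 2.576) = Φ(0.577) + Φ(-5.728) = 0.7179 + 0.0000 = 0.7179.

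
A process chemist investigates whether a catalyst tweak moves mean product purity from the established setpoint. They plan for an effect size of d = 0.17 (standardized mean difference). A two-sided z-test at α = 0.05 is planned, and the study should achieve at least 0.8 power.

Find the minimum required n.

For power 0.8 need Φ(δ − z_{0.025}) = 0.8, so δ = z_{0.025} + z_{0.20} = 1.960 + 0.842 = 2.802.
(For δ > 0 the lower-tail rejection region contributes negligibly to power, so the one-term inversion is standard.)
δ = d·√n ⇒ n = (δ/d)² = (2.802 / 0.17)² = 271.59.
Round up to the next whole unit.

n = 272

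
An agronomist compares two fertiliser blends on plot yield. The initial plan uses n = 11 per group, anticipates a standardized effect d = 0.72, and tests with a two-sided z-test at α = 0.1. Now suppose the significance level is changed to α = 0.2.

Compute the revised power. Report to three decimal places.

Power ≈ 0.659

δ = d·√(n/2) = 0.72 × √(11/2) = 1.6885 (unchanged). New critical value: z_{0.1} = 1.282.
Revised power = Φ(δ − 1.282) + Φ(−δ − 1.282) = Φ(0.407) + Φ(-2.970) = 0.6580 + 0.0015 = 0.6595.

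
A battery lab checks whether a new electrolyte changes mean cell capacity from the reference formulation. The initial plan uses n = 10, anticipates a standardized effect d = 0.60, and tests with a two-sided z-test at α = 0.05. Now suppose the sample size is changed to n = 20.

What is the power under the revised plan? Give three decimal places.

Power ≈ 0.765

With n = 20: δ = d·√n = 0.60 × √20 = 2.6833. Critical value z_{0.025} = 1.960.
Revised power = Φ(δ − 1.960) + Φ(−δ − 1.960) = Φ(0.723) + Φ(-4.643) = 0.7653 + 0.0000 = 0.7653.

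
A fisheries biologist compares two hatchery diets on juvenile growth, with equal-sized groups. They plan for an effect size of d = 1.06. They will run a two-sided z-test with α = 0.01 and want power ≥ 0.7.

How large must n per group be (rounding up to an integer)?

n = 18 per group

For power 0.7 need Φ(δ − z_{0.005}) = 0.7, so δ = z_{0.005} + z_{0.30} = 2.576 + 0.524 = 3.100.
(For δ > 0 the lower-tail rejection region contributes negligibly to power, so the one-term inversion is standard.)
δ = d·√(n/2) ⇒ n = 2(δ/d)² = 2 × (3.100 / 1.06)² = 17.11.
Rounding up, n = 18 per group.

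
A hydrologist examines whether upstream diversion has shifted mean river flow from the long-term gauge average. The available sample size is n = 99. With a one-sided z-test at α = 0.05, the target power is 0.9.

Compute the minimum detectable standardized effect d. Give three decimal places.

d ≈ 0.294

Required noncentrality: δ = z_{0.05} + z_{0.10} = 1.645 + 1.282 = 2.926.
δ = d·√n ⇒ d = δ/√n = 2.926/√99 = 0.2941.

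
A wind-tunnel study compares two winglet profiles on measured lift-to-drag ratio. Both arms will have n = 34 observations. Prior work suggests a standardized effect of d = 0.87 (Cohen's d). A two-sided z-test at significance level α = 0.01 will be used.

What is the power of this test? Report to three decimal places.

Power ≈ 0.844

Noncentrality parameter: δ = d·√(n/2) = 0.87 × √(34/2) = 3.5871
Critical value for a two-sided test at α = 0.01: z_{α/2} = 2.576.
Power = Φ(δ − 2.576) + Φ(−δ − 2.576) = Φ(1.011) + Φ(-6.163) = 0.8441 + 0.0000 = 0.8441.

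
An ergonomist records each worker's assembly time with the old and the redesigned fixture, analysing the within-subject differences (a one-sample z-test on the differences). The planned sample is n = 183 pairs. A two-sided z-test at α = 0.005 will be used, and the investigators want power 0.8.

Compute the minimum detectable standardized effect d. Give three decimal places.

d ≈ 0.270

Required noncentrality: δ = z_{0.0025} + z_{0.20} = 2.807 + 0.842 = 3.649.
(The second rejection-region term Φ(−δ − z_{α/2}) is negligible and dropped.)
δ = d·√n ⇒ d = δ/√n = 3.649/√183 = 0.2697.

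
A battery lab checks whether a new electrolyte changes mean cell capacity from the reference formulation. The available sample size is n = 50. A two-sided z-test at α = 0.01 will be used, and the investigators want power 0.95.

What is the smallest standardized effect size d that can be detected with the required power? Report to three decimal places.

Required noncentrality: δ = z_{0.005} + z_{0.05} = 2.576 + 1.645 = 4.221.
(Lower-tail contribution to power is negligible for δ > 0.)
δ = d·√n ⇒ d = δ/√n = 4.221/√50 = 0.5969.

d ≈ 0.597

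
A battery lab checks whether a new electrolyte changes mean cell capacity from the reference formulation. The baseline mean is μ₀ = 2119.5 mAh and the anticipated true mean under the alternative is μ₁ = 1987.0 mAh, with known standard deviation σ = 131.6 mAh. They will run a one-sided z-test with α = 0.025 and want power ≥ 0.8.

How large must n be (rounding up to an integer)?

Standardized effect: d = |μ₁ − μ₀| / σ = |1987.0 − 2119.5| / 131.6 = 1.0068
Set Φ(δ − 1.960) = 0.8; then δ − 1.960 = Φ⁻¹(0.8) = 0.842, giving δ = 2.802.
δ = d·√n ⇒ n = (δ/d)² = (2.802 / 1.0068)² = 7.74.
Rounding up, n = 8.

n = 8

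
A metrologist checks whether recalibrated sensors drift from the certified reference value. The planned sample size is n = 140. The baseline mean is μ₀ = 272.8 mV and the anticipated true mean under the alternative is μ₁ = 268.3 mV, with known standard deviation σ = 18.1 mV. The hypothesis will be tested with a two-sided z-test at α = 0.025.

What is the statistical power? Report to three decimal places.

Power ≈ 0.758

Standardized effect: d = |μ₁ − μ₀| / σ = |268.3 − 272.8| / 18.1 = 0.2486
Noncentrality parameter: δ = d·√n = 0.2486 × √140 = 2.9417
Critical value for a two-sided test at α = 0.025: z_{α/2} = 2.241.
Power = Φ(δ − 2.241) + Φ(−δ − 2.241) = Φ(0.700) + Φ(-5.183) = 0.7581 + 0.0000 = 0.7581.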